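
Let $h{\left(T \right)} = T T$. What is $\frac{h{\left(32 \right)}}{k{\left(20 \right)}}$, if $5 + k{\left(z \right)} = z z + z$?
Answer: $\frac{1024}{415} \approx 2.4675$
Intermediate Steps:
$h{\left(T \right)} = T^{2}$
$k{\left(z \right)} = -5 + z + z^{2}$ ($k{\left(z \right)} = -5 + \left(z z + z\right) = -5 + \left(z^{2} + z\right) = -5 + \left(z + z^{2}\right) = -5 + z + z^{2}$)
$\frac{h{\left(32 \right)}}{k{\left(20 \right)}} = \frac{32^{2}}{-5 + 20 + 20^{2}} = \frac{1024}{-5 + 20 + 400} = \frac{1024}{415}$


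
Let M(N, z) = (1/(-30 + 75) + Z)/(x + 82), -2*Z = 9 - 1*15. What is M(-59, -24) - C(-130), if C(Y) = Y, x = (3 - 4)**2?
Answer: 485686/3735 ≈ 130.04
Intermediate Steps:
Z = 3 (Z = -(9 - 1*15)/2 = -(9 - 15)/2 = -1/2*(-6) = 3)
x = 1 (x = (-1)**2 = 1)
M(N, z) = 136/3735 (M(N, z) = (1/(-30 + 75) + 3)/(1 + 82) = (1/45 + 3)/83 = (1/45 + 3)*(1/83) = (136/45)*(1/83) = 136/3735)
M(-59, -24) - C(-130) = 136/3735 - 1*(-130) = 136/3735 + 130 = 485686/3735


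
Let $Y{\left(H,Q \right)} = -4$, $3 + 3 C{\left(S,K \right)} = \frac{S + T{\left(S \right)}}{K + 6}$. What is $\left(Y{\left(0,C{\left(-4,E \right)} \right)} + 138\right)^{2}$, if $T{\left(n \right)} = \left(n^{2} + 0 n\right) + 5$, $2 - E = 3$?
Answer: $17956$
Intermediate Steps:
$E = -1$ ($E = 2 - 3 = -1$)
$T{\left(n \right)} = 5 + n^{2}$ ($T{\left(n \right)} = \left(n^{2} + 0\right) + 5 = n^{2} + 5 = 5 + n^{2}$)
$C{\left(S,K \right)} = -1 + \frac{5 + S + S^{2}}{3 \left(6 + K\right)}$ ($C{\left(S,K \right)} = -1 + \frac{\left(S + \left(5 + S^{2}\right)\right) \frac{1}{K + 6}}{3} = -1 + \frac{\left(5 + S + S^{2}\right) \frac{1}{6 + K}}{3} = -1 + \frac{\frac{1}{6 + K} \left(5 + S + S^{2}\right)}{3} = -1 + \frac{5 + S + S^{2}}{3 \left(6 + K\right)}$)
$\left(Y{\left(0,C{\left(-4,E \right)} \right)} + 138\right)^{2} = \left(-4 + 138\right)^{2} = 134^{2} = 17956$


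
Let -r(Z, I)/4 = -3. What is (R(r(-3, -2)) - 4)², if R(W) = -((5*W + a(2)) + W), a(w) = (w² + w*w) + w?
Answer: 7396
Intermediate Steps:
a(w) = w + 2*w² (a(w) = (w² + w²) + w = 2*w² + w = w + 2*w²)
r(Z, I) = 12 (r(Z, I) = -4*(-3) = 12)
R(W) = -10 - 6*W (R(W) = -((5*W + 2*(1 + 2*2)) + W) = -((5*W + 2*(1 + 4)) + W) = -((5*W + 2*5) + W) = -((5*W + 10) + W) = -((10 + 5*W) + W) = -(10 + 6*W) = -10 - 6*W)
(R(r(-3, -2)) - 4)² = ((-10 - 6*12) - 4)² = ((-10 - 72) - 4)² = (-82 - 4)² = (-86)² = 7396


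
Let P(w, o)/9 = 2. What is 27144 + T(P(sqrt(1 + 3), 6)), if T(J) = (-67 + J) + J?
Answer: 27113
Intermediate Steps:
P(w, o) = 18 (P(w, o) = 9*2 = 18)
T(J) = -67 + 2*J
27144 + T(P(sqrt(1 + 3), 6)) = 27144 + (-67 + 2*18) = 27144 + (-67 + 36) = 27144 - 31 = 27113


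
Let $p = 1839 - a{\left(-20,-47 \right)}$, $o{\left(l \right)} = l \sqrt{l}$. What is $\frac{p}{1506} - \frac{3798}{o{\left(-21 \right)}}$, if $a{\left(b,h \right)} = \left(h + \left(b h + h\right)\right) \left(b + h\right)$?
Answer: $\frac{19507}{502} - \frac{422 i \sqrt{21}}{49} \approx 38.859 - 39.466 i$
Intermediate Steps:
$o{\left(l \right)} = l^{\frac{3}{2}}$
$a{\left(b,h \right)} = \left(b + h\right) \left(2 h + b h\right)$ ($a{\left(b,h \right)} = \left(h + \left(h + b h\right)\right) \left(b + h\right) = \left(2 h + b h\right) \left(b + h\right) = \left(b + h\right) \left(2 h + b h\right)$)
$p = 58521$ ($p = 1839 - - 47 \left(\left(-20\right)^{2} + 2 \left(-20\right) + 2 \left(-47\right) - -940\right) = 1839 - - 47 \left(400 - 40 - 94 + 940\right) = 1839 - \left(-47\right) 1206 = 1839 - -56682 = 1839 + 56682 = 58521$)
$\frac{p}{1506} - \frac{3798}{o{\left(-21 \right)}} = \frac{58521}{1506} - \frac{3798}{\left(-21\right)^{\frac{3}{2}}} = 58521 \cdot \frac{1}{1506} - \frac{3798}{\left(-21\right) i \sqrt{21}} = \frac{19507}{502} - 3798 \frac{i \sqrt{21}}{441} = \frac{19507}{502} - \frac{422 i \sqrt{21}}{49}$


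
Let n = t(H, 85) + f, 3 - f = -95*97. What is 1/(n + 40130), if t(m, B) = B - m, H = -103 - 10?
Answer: 1/49546 ≈ 2.0183e-5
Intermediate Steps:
H = -113
f = 9218 (f = 3 - (-95)*97 = 3 - 1*(-9215) = 3 + 9215 = 9218)
n = 9416 (n = (85 - 1*(-113)) + 9218 = (85 + 113) + 9218 = 198 + 9218 = 9416)
1/(n + 40130) = 1/(9416 + 40130) = 1/49546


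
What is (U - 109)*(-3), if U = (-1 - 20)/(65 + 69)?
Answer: 43881/134 ≈ 327.47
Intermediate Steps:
U = -21/134 ≈ -0.15672
(U - 109)*(-3) = (-21/134 - 109)*(-3) = -14627/134*(-3) = 43881/134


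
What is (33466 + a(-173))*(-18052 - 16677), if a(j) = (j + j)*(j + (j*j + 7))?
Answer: 356476931828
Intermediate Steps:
a(j) = 2*j*(7 + j + j²) (a(j) = (2*j)*(j + (j² + 7)) = (2*j)*(j + (7 + j²)) = (2*j)*(7 + j + j²) = 2*j*(7 + j + j²))
(33466 + a(-173))*(-18052 - 16677) = (33466 + 2*(-173)*(7 - 173 + (-173)²))*(-18052 - 16677) = (33466 + 2*(-173)*(7 - 173 + 29929))*(-34729) = (33466 + 2*(-173)*29763)*(-34729) = (33466 - 10297998)*(-34729) = -10264532*(-34729) = 356476931828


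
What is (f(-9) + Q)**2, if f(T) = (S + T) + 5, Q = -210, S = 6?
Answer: 43264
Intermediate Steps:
f(T) = 11 + T (f(T) = (6 + T) + 5 = 11 + T)
(f(-9) + Q)**2 = ((11 - 9) - 210)**2 = (2 - 210)**2 = (-208)**2 = 43264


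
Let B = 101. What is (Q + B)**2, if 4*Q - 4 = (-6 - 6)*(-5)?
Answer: 13689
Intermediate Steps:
Q = 16 (Q = 1 + ((-6 - 6)*(-5))/4 = 1 + (-12*(-5))/4 = 1 + (1/4)*60 = 1 + 15 = 16)
(Q + B)**2 = (16 + 101)**2 = 117**2 = 13689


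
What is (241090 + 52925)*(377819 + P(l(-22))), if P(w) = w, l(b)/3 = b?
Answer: 111065048295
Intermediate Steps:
l(b) = 3*b
(241090 + 52925)*(377819 + P(l(-22))) = (241090 + 52925)*(377819 + 3*(-22)) = 294015*(377819 - 66) = 294015*377753 = 111065048295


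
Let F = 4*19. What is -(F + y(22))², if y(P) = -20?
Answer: -3136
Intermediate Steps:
F = 76
-(F + y(22))² = -(76 - 20)² = -1*56² = -1*3136 = -3136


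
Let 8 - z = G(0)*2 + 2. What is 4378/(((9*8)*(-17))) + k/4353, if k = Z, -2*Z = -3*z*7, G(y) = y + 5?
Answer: -3184807/888012 ≈ -3.5864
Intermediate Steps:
G(y) = 5 + y
z = -4 (z = 8 - ((5 + 0)*2 + 2) = 8 - (5*2 + 2) = 8 - (10 + 2) = 8 - 1*12 = 8 - 12 = -4)
Z = -42 (Z = -(-3*(-4))*7/2 = -6*7 = -½*84 = -42)
k = -42
4378/(((9*8)*(-17))) + k/4353 = 4378/(((9*8)*(-17))) - 42/4353 = 4378/((72*(-17))) - 42*1/4353 = 4378/(-1224) - 14/1451 = 4378*(-1/1224) - 14/1451 = -2189/612 - 14/1451 = -3184807/888012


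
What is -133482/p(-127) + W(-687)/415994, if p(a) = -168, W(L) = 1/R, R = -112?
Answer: 37018474071/46591328 ≈ 794.54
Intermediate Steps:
W(L) = -1/112 (W(L) = 1/(-112) = -1/112)
-133482/p(-127) + W(-687)/415994 = -133482/(-168) - 1/112/415994 = -133482*(-1/168) - 1/112*1/415994 = 22247/28 - 1/46591328 = 37018474071/46591328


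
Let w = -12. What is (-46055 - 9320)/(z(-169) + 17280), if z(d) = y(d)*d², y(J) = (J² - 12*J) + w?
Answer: -55375/873326977 ≈ -6.3407e-5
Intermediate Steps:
y(J) = -12 + J² - 12*J (y(J) = (J² - 12*J) - 12 = -12 + J² - 12*J)
z(d) = d²*(-12 + d² - 12*d) (z(d) = (-12 + d² - 12*d)*d² = d²*(-12 + d² - 12*d))
(-46055 - 9320)/(z(-169) + 17280) = (-46055 - 9320)/((-169)²*(-12 + (-169)² - 12*(-169)) + 17280) = -55375/(28561*(-12 + 28561 + 2028) + 17280) = -55375/(28561*30577 + 17280) = -55375/(873309697 + 17280) = -55375/873326977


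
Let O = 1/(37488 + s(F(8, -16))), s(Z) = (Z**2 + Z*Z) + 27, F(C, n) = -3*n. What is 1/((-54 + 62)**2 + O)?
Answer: 42123/2695873 ≈ 0.015625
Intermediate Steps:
s(Z) = 27 + 2*Z**2 (s(Z) = (Z**2 + Z**2) + 27 = 2*Z**2 + 27 = 27 + 2*Z**2)
O = 1/42123 (O = 1/(37488 + (27 + 2*(-3*(-16))**2)) = 1/(37488 + (27 + 2*48**2)) = 1/(37488 + (27 + 2*2304)) = 1/(37488 + (27 + 4608)) = 1/(37488 + 4635) = 1/42123 ≈ 2.3740e-5)
1/((-54 + 62)**2 + O) = 1/((-54 + 62)**2 + 1/42123) = 1/(8**2 + 1/42123) = 1/(64 + 1/42123) = 1/(2695873/42123) = 42123/2695873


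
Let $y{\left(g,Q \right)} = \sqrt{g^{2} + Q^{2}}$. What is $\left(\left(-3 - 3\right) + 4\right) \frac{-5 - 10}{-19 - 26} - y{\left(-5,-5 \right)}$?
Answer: $- \frac{2}{3} - 5 \sqrt{2} \approx -7.7377$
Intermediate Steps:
$y{\left(g,Q \right)} = \sqrt{Q^{2} + g^{2}}$
$\left(\left(-3 - 3\right) + 4\right) \frac{-5 - 10}{-19 - 26} - y{\left(-5,-5 \right)} = \left(\left(-3 - 3\right) + 4\right) \frac{-5 - 10}{-19 - 26} - \sqrt{\left(-5\right)^{2} + \left(-5\right)^{2}} = \left(-6 + 4\right) \left(- \frac{15}{-45}\right) - \sqrt{25 + 25} = - 2 \left(\left(-15\right) \left(- \frac{1}{45}\right)\right) - \sqrt{50} = \left(-2\right) \frac{1}{3} - 5 \sqrt{2} = - \frac{2}{3} - 5 \sqrt{2}$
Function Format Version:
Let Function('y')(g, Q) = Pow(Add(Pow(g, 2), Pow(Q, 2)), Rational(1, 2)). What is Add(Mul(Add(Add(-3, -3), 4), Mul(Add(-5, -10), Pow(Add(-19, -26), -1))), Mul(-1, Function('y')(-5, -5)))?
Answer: Add(Rational(-2, 3), Mul(-5, Pow(2, Rational(1, 2)))) ≈ -7.7377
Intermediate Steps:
Function('y')(g, Q) = Pow(Add(Pow(Q, 2), Pow(g, 2)), Rational(1, 2))
Add(Mul(Add(Add(-3, -3), 4), Mul(Add(-5, -10), Pow(Add(-19, -26), -1))), Mul(-1, Function('y')(-5, -5))) = Add(Mul(Add(Add(-3, -3), 4), Mul(Add(-5, -10), Pow(Add(-19, -26), -1))), Mul(-1, Pow(Add(Pow(-5, 2), Pow(-5, 2)), Rational(1, 2)))) = Add(Mul(Add(-6, 4), Mul(-15, Pow(-45, -1))), Mul(-1, Pow(Add(25, 25), Rational(1, 2)))) = Add(Mul(-2, Mul(-15, Rational(-1, 45))), Mul(-1, Pow(50, Rational(1, 2)))) = Add(Mul(-2, Rational(1, 3)), Mul(-1, Mul(5, Pow(2, Rational(1, 2))))) = Add(Rational(-2, 3), Mul(-5, Pow(2, Rational(1, 2))))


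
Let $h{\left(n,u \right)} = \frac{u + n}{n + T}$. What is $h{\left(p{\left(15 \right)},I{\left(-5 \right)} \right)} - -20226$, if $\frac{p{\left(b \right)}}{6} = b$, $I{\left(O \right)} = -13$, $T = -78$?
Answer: $\frac{242789}{12} \approx 20232.0$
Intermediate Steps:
$p{\left(b \right)} = 6 b$
$h{\left(n,u \right)} = \frac{n + u}{-78 + n}$ ($h{\left(n,u \right)} = \frac{u + n}{n - 78} = \frac{n + u}{-78 + n}$)
$h{\left(p{\left(15 \right)},I{\left(-5 \right)} \right)} - -20226 = \frac{6 \cdot 15 - 13}{-78 + 6 \cdot 15} - -20226 = \frac{90 - 13}{-78 + 90} + 20226 = \frac{1}{12} \cdot 77 + 20226 = \frac{77}{12} + 20226 = \frac{242789}{12}$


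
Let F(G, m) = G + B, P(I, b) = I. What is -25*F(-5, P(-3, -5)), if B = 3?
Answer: 50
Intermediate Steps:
F(G, m) = 3 + G (F(G, m) = G + 3 = 3 + G)
-25*F(-5, P(-3, -5)) = -25*(3 - 5) = -25*(-2) = 50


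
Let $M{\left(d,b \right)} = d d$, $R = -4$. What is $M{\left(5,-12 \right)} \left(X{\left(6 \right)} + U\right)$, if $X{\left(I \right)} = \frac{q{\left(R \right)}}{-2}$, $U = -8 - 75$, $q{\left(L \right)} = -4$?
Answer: $-2025$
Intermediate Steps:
$M{\left(d,b \right)} = d^{2}$
$U = -83$
$X{\left(I \right)} = 2$ ($X{\left(I \right)} = - \frac{4}{-2} = \left(-4\right) \left(- \frac{1}{2}\right) = 2$)
$M{\left(5,-12 \right)} \left(X{\left(6 \right)} + U\right) = 5^{2} \left(2 - 83\right) = 25 \left(-81\right) = -2025$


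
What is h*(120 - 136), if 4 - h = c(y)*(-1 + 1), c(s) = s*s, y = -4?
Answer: -64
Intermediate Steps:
c(s) = s²
h = 4 (h = 4 - (-4)²*(-1 + 1) = 4 - 16*0 = 4 - 1*0 = 4 + 0 = 4)
h*(120 - 136) = 4*(120 - 136) = 4*(-16) = -64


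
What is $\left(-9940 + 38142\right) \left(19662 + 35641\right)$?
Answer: $1559655206$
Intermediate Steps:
$\left(-9940 + 38142\right) \left(19662 + 35641\right) = 28202 \cdot 55303 = 1559655206$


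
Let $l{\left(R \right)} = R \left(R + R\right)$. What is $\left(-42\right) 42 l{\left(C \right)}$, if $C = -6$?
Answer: $-127008$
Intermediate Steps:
$l{\left(R \right)} = 2 R^{2}$ ($l{\left(R \right)} = R 2 R = 2 R^{2}$)
$\left(-42\right) 42 l{\left(C \right)} = \left(-42\right) 42 \cdot 2 \left(-6\right)^{2} = - 1764 \cdot 2 \cdot 36 = \left(-1764\right) 72 = -127008$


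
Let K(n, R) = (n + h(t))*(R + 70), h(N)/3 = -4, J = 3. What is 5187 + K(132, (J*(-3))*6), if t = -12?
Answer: 7107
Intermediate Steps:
h(N) = -12 (h(N) = 3*(-4) = -12)
K(n, R) = (-12 + n)*(70 + R) (K(n, R) = (n - 12)*(R + 70) = (-12 + n)*(70 + R))
5187 + K(132, (J*(-3))*6) = 5187 + (-840 - 12*3*(-3)*6 + 70*132 + ((3*(-3))*6)*132) = 5187 + (-840 - (-108)*6 + 9240 - 9*6*132) = 5187 + (-840 - 12*(-54) + 9240 - 54*132) = 5187 + (-840 + 648 + 9240 - 7128) = 5187 + 1920 = 7107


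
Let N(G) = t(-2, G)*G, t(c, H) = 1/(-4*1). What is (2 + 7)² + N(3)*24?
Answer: 63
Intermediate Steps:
t(c, H) = -¼ (t(c, H) = 1/(-4) = -¼)
N(G) = -G/4
(2 + 7)² + N(3)*24 = (2 + 7)² - ¼*3*24 = 9² - ¾*24 = 81 - 18 = 63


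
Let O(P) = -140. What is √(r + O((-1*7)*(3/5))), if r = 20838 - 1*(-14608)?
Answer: √35306 ≈ 187.90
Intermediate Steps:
r = 35446 (r = 20838 + 14608 = 35446)
√(r + O((-1*7)*(3/5))) = √(35446 - 140) = √35306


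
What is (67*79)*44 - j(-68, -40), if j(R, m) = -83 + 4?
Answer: 232971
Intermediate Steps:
j(R, m) = -79
(67*79)*44 - j(-68, -40) = (67*79)*44 - 1*(-79) = 5293*44 + 79 = 232892 + 79 = 232971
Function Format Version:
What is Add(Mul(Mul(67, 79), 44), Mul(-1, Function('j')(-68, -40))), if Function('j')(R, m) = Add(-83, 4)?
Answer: 232971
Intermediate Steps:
Function('j')(R, m) = -79
Add(Mul(Mul(67, 79), 44), Mul(-1, Function('j')(-68, -40))) = Add(Mul(Mul(67, 79), 44), Mul(-1, -79)) = Add(Mul(5293, 44), 79) = Add(232892, 79) = 232971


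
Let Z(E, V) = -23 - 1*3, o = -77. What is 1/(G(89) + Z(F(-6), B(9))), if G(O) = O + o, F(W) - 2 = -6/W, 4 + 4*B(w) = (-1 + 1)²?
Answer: -1/14 ≈ -0.071429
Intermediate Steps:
B(w) = -1 (B(w) = -1 + (-1 + 1)²/4 = -1 + (¼)*0² = -1 + (¼)*0 = -1 + 0 = -1)
F(W) = 2 - 6/W
Z(E, V) = -26 (Z(E, V) = -23 - 3 = -26)
G(O) = -77 + O (G(O) = O - 77 = -77 + O)
1/(G(89) + Z(F(-6), B(9))) = 1/((-77 + 89) - 26) = 1/(12 - 26) = 1/(-14) = -1/14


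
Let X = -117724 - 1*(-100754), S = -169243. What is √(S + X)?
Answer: I*√186213 ≈ 431.52*I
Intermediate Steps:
X = -16970 (X = -117724 + 100754 = -16970)
√(S + X) = √(-169243 - 16970) = √(-186213) = I*√186213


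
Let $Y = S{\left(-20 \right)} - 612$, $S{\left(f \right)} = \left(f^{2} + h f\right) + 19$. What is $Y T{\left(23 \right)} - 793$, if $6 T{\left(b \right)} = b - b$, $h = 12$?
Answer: $-793$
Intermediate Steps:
$S{\left(f \right)} = 19 + f^{2} + 12 f$ ($S{\left(f \right)} = \left(f^{2} + 12 f\right) + 19 = 19 + f^{2} + 12 f$)
$T{\left(b \right)} = 0$ ($T{\left(b \right)} = \frac{b - b}{6} = \frac{1}{6} \cdot 0 = 0$)
$Y = -433$ ($Y = \left(19 + \left(-20\right)^{2} + 12 \left(-20\right)\right) - 612 = \left(19 + 400 - 240\right) - 612 = 179 - 612 = -433$)
$Y T{\left(23 \right)} - 793 = \left(-433\right) 0 - 793 = 0 - 793 = -793$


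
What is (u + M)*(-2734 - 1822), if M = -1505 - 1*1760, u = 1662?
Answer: 7303268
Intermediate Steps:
M = -3265 (M = -1505 - 1760 = -3265)
(u + M)*(-2734 - 1822) = (1662 - 3265)*(-2734 - 1822) = -1603*(-4556) = 7303268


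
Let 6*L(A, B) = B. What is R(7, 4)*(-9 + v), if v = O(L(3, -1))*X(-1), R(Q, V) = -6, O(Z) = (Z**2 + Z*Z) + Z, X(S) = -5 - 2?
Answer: 148/3 ≈ 49.333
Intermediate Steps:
X(S) = -7
L(A, B) = B/6
O(Z) = Z + 2*Z**2 (O(Z) = (Z**2 + Z**2) + Z = 2*Z**2 + Z = Z + 2*Z**2)
v = 7/9 (v = (((1/6)*(-1))*(1 + 2*((1/6)*(-1))))*(-7) = -(1 + 2*(-1/6))/6*(-7) = -(1 - 1/3)/6*(-7) = -1/6*2/3*(-7) = -1/9*(-7) = 7/9 ≈ 0.77778)
R(7, 4)*(-9 + v) = -6*(-9 + 7/9) = -6*(-74/9) = 148/3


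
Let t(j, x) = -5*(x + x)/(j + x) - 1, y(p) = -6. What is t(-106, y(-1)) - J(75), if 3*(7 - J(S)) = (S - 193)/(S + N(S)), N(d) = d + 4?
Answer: -8123/924 ≈ -8.7911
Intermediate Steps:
t(j, x) = -1 - 10*x/(j + x) (t(j, x) = -5*2*x/(j + x) - 1 = -10*x/(j + x) - 1 = -1 - 10*x/(j + x))
N(d) = 4 + d
J(S) = 7 - (-193 + S)/(3*(4 + 2*S)) (J(S) = 7 - (S - 193)/(3*(S + (4 + S))) = 7 - (-193 + S)/(3*(4 + 2*S)))
t(-106, y(-1)) - J(75) = (-1*(-106) - 11*(-6))/(-106 - 6) - (277 + 41*75)/(6*(2 + 75)) = (106 + 66)/(-112) - (277 + 3075)/(6*77) = -1/112*172 - 3352/(6*77) = -43/28 - 1*1676/231 = -43/28 - 1676/231 = -8123/924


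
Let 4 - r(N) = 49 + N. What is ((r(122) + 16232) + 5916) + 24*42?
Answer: 22989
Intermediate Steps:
r(N) = -45 - N (r(N) = 4 - (49 + N) = 4 + (-49 - N) = -45 - N)
((r(122) + 16232) + 5916) + 24*42 = (((-45 - 1*122) + 16232) + 5916) + 24*42 = (((-45 - 122) + 16232) + 5916) + 1008 = ((-167 + 16232) + 5916) + 1008 = (16065 + 5916) + 1008 = 21981 + 1008 = 22989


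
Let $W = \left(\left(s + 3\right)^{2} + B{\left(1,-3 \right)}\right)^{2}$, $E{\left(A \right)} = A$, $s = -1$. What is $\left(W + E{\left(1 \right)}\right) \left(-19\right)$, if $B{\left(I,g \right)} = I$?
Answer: $-494$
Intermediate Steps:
$W = 25$ ($W = \left(\left(-1 + 3\right)^{2} + 1\right)^{2} = \left(2^{2} + 1\right)^{2} = \left(4 + 1\right)^{2} = 5^{2} = 25$)
$\left(W + E{\left(1 \right)}\right) \left(-19\right) = \left(25 + 1\right) \left(-19\right) = 26 \left(-19\right) = -494$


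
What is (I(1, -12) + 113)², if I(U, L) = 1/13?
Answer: 2160900/169 ≈ 12786.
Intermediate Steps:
I(U, L) = 1/13
(I(1, -12) + 113)² = (1/13 + 113)² = (1470/13)² = 2160900/169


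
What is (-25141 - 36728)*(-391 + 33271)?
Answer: -2034252720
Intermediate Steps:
(-25141 - 36728)*(-391 + 33271) = -61869*32880 = -2034252720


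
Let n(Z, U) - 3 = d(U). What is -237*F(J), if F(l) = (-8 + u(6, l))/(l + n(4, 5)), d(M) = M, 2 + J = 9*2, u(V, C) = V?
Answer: 79/4 ≈ 19.750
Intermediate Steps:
J = 16 (J = -2 + 9*2 = -2 + 18 = 16)
n(Z, U) = 3 + U
F(l) = -2/(8 + l) (F(l) = (-8 + 6)/(l + (3 + 5)) = -2/(l + 8) = -2/(8 + l))
-237*F(J) = -(-474)/(8 + 16) = -(-474)/24 = -237*(-1/12) = 79/4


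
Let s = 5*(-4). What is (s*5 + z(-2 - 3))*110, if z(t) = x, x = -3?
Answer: -11330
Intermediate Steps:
z(t) = -3
s = -20
(s*5 + z(-2 - 3))*110 = (-20*5 - 3)*110 = (-100 - 3)*110 = -103*110 = -11330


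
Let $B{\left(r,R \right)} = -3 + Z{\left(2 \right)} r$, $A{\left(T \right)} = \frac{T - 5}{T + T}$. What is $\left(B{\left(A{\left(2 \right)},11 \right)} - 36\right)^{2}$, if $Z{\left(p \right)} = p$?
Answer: $\frac{6561}{4} \approx 1640.3$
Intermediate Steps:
$A{\left(T \right)} = \frac{-5 + T}{2 T}$
$B{\left(r,R \right)} = -3 + 2 r$
$\left(B{\left(A{\left(2 \right)},11 \right)} - 36\right)^{2} = \left(\left(-3 + 2 \frac{-5 + 2}{2 \cdot 2}\right) - 36\right)^{2} = \left(\left(-3 + 2 \cdot \frac{1}{2} \cdot \frac{1}{2} \left(-3\right)\right) - 36\right)^{2} = \left(\left(-3 + 2 \left(- \frac{3}{4}\right)\right) - 36\right)^{2} = \left(\left(-3 - \frac{3}{2}\right) - 36\right)^{2} = \left(- \frac{9}{2} - 36\right)^{2} = \left(- \frac{81}{2}\right)^{2} = \frac{6561}{4}$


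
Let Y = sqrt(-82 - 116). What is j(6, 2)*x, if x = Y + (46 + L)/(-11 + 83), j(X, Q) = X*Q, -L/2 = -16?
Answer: 13 + 36*I*sqrt(22) ≈ 13.0 + 168.85*I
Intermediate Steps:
L = 32 (L = -2*(-16) = 32)
j(X, Q) = Q*X
Y = 3*I*sqrt(22) (Y = sqrt(-198) = 3*I*sqrt(22) ≈ 14.071*I)
x = 13/12 + 3*I*sqrt(22) (x = 3*I*sqrt(22) + (46 + 32)/(-11 + 83) = 3*I*sqrt(22) + 78/72 = 3*I*sqrt(22) + 78*(1/72) = 3*I*sqrt(22) + 13/12 = 13/12 + 3*I*sqrt(22) ≈ 1.0833 + 14.071*I)
j(6, 2)*x = (2*6)*(13/12 + 3*I*sqrt(22)) = 12*(13/12 + 3*I*sqrt(22)) = 13 + 36*I*sqrt(22)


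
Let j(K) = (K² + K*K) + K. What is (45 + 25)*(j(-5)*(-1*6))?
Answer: -18900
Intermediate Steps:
j(K) = K + 2*K² (j(K) = (K² + K²) + K = 2*K² + K = K + 2*K²)
(45 + 25)*(j(-5)*(-1*6)) = (45 + 25)*((-5*(1 + 2*(-5)))*(-1*6)) = 70*(-5*(1 - 10)*(-6)) = 70*(-5*(-9)*(-6)) = 70*(45*(-6)) = 70*(-270) = -18900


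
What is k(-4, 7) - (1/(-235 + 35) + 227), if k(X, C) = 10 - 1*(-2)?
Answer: -42999/200 ≈ -215.00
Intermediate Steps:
k(X, C) = 12 (k(X, C) = 10 + 2 = 12)
k(-4, 7) - (1/(-235 + 35) + 227) = 12 - (1/(-235 + 35) + 227) = 12 - (1/(-200) + 227) = 12 - (-1/200 + 227) = 12 - 1*45399/200 = 12 - 45399/200 = -42999/200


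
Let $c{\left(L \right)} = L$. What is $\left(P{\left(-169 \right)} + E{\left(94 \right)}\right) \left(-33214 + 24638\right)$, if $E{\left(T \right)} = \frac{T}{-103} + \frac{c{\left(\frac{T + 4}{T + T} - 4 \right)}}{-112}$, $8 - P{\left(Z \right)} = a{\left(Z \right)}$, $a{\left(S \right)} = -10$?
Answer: $- \frac{4974873548}{33887} \approx -1.4681 \cdot 10^{5}$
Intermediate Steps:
$P{\left(Z \right)} = 18$ ($P{\left(Z \right)} = 8 - -10 = 8 + 10 = 18$)
$E{\left(T \right)} = \frac{1}{28} - \frac{T}{103} - \frac{4 + T}{224 T}$ ($E{\left(T \right)} = \frac{T}{-103} + \frac{\frac{T + 4}{T + T} - 4}{-112} = T \left(- \frac{1}{103}\right) + \left(\frac{4 + T}{2 T} - 4\right) \left(- \frac{1}{112}\right) = - \frac{T}{103} + \left(\left(4 + T\right) \frac{1}{2 T} - 4\right) \left(- \frac{1}{112}\right) = - \frac{T}{103} + \left(\frac{4 + T}{2 T} - 4\right) \left(- \frac{1}{112}\right) = - \frac{T}{103} + \left(-4 + \frac{4 + T}{2 T}\right) \left(- \frac{1}{112}\right) = - \frac{T}{103} + \left(\frac{1}{28} - \frac{4 + T}{224 T}\right) = \frac{1}{28} - \frac{T}{103} - \frac{4 + T}{224 T}$)
$\left(P{\left(-169 \right)} + E{\left(94 \right)}\right) \left(-33214 + 24638\right) = \left(18 - \left(\frac{2905}{3296} + \frac{1}{5264}\right)\right) \left(-33214 + 24638\right) = \left(18 - \frac{955951}{1084384}\right) \left(-8576\right) = \frac{18562961}{1084384} \left(-8576\right) = - \frac{4974873548}{33887}$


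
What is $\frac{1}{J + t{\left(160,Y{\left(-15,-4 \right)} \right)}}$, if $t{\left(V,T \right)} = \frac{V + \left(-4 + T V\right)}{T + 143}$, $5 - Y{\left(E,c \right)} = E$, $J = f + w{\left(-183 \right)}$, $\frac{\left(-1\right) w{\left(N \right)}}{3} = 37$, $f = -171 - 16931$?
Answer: $- \frac{163}{2802363} \approx -5.8165 \cdot 10^{-5}$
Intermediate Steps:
$f = -17102$ ($f = -171 - 16931 = -17102$)
$w{\left(N \right)} = -111$ ($w{\left(N \right)} = \left(-3\right) 37 = -111$)
$J = -17213$ ($J = -17102 - 111 = -17213$)
$Y{\left(E,c \right)} = 5 - E$
$t{\left(V,T \right)} = \frac{-4 + V + T V}{143 + T}$
$\frac{1}{J + t{\left(160,Y{\left(-15,-4 \right)} \right)}} = \frac{1}{-17213 + \frac{-4 + 160 + \left(5 - -15\right) 160}{143 + \left(5 - -15\right)}} = \frac{1}{-17213 + \frac{-4 + 160 + \left(5 + 15\right) 160}{143 + \left(5 + 15\right)}} = \frac{1}{-17213 + \frac{-4 + 160 + 20 \cdot 160}{143 + 20}} = \frac{1}{-17213 + \frac{-4 + 160 + 3200}{163}} = \frac{1}{-17213 + \frac{1}{163} \cdot 3356} = \frac{1}{-17213 + \frac{3356}{163}} = \frac{1}{- \frac{2802363}{163}} = - \frac{163}{2802363}$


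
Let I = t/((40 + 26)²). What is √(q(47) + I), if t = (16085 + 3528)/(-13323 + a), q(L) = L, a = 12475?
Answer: √9200435519/13992 ≈ 6.8553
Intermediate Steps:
t = -19613/848 (t = (16085 + 3528)/(-13323 + 12475) = 19613/(-848) = 19613*(-1/848) = -19613/848 ≈ -23.129)
I = -1783/335808 (I = -19613/(848*(40 + 26)²) = -19613/(848*(66²)) = -19613/848/4356 = -19613/848*1/4356 = -1783/335808 ≈ -0.0053096)
√(q(47) + I) = √(47 - 1783/335808) = √(15781193/335808) = √9200435519/13992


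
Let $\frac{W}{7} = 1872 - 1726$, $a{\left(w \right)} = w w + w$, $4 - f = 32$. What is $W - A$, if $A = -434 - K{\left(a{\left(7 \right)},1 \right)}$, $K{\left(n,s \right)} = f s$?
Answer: $1428$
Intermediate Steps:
$f = -28$ ($f = 4 - 32 = -28$)
$a{\left(w \right)} = w + w^{2}$ ($a{\left(w \right)} = w^{2} + w = w + w^{2}$)
$K{\left(n,s \right)} = - 28 s$
$W = 1022$ ($W = 7 \left(1872 - 1726\right) = 7 \cdot 146 = 1022$)
$A = -406$ ($A = -434 - \left(-28\right) 1 = -434 - -28 = -434 + 28 = -406$)
$W - A = 1022 - -406 = 1022 + 406 = 1428$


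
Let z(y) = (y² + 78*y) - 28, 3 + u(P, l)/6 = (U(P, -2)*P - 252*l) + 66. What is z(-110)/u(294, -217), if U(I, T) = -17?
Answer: 194/16583 ≈ 0.011699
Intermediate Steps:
u(P, l) = 378 - 1512*l - 102*P (u(P, l) = -18 + 6*((-17*P - 252*l) + 66) = -18 + 6*((-252*l - 17*P) + 66) = -18 + 6*(66 - 252*l - 17*P) = -18 + (396 - 1512*l - 102*P) = 378 - 1512*l - 102*P)
z(y) = -28 + y² + 78*y
z(-110)/u(294, -217) = (-28 + (-110)² + 78*(-110))/(378 - 1512*(-217) - 102*294) = (-28 + 12100 - 8580)/(378 + 328104 - 29988) = 3492/298494 = 3492*(1/298494) = 194/16583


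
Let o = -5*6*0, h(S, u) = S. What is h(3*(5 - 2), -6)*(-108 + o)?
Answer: -972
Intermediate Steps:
o = 0 (o = -30*0 = 0)
h(3*(5 - 2), -6)*(-108 + o) = (3*(5 - 2))*(-108 + 0) = (3*3)*(-108) = 9*(-108) = -972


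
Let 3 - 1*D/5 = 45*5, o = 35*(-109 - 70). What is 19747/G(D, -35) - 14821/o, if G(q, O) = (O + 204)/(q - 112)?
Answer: -894539469/6265 ≈ -1.4278e+5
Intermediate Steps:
o = -6265 (o = 35*(-179) = -6265)
D = -1110 (D = 15 - 225*5 = 15 - 5*225 = 15 - 1125 = -1110)
G(q, O) = (204 + O)/(-112 + q)
19747/G(D, -35) - 14821/o = 19747/(((204 - 35)/(-112 - 1110))) - 14821/(-6265) = 19747/((169/(-1222))) - 14821*(-1/6265) = 19747/((-1/1222*169)) + 14821/6265 = 19747/(-13/94) + 14821/6265 = 19747*(-94/13) + 14821/6265 = -142786 + 14821/6265 = -894539469/6265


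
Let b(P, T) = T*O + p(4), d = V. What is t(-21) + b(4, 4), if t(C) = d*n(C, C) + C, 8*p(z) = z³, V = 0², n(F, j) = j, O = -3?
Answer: -25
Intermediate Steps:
V = 0
d = 0
p(z) = z³/8
b(P, T) = 8 - 3*T (b(P, T) = T*(-3) + (⅛)*4³ = -3*T + (⅛)*64 = -3*T + 8 = 8 - 3*T)
t(C) = C (t(C) = 0*C + C = 0 + C = C)
t(-21) + b(4, 4) = -21 + (8 - 3*4) = -21 + (8 - 12) = -21 - 4 = -25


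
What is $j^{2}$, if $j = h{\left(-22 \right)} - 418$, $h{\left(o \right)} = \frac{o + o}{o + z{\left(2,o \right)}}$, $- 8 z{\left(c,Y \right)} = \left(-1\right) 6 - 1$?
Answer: $\frac{4940684100}{28561} \approx 1.7299 \cdot 10^{5}$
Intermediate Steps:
$z{\left(c,Y \right)} = \frac{7}{8}$ ($z{\left(c,Y \right)} = - \frac{\left(-1\right) 6 - 1}{8} = - \frac{-6 - 1}{8} = \left(- \frac{1}{8}\right) \left(-7\right) = \frac{7}{8}$)
$h{\left(o \right)} = \frac{2 o}{\frac{7}{8} + o}$ ($h{\left(o \right)} = \frac{o + o}{o + \frac{7}{8}} = \frac{2 o}{\frac{7}{8} + o}$)
$j = - \frac{70290}{169}$ ($j = 16 \left(-22\right) \frac{1}{7 + 8 \left(-22\right)} - 418 = 16 \left(-22\right) \frac{1}{7 - 176} - 418 = 16 \left(-22\right) \frac{1}{-169} - 418 = 16 \left(-22\right) \left(- \frac{1}{169}\right) - 418 = \frac{352}{169} - 418 = - \frac{70290}{169} \approx -415.92$)
$j^{2} = \left(- \frac{70290}{169}\right)^{2} = \frac{4940684100}{28561}$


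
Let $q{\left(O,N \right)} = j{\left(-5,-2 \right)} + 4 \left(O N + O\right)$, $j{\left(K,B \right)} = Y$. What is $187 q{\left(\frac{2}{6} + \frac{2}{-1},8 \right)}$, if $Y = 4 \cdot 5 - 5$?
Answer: $-8415$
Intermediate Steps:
$Y = 15$ ($Y = 20 - 5 = 15$)
$j{\left(K,B \right)} = 15$
$q{\left(O,N \right)} = 15 + 4 O + 4 N O$ ($q{\left(O,N \right)} = 15 + 4 \left(O N + O\right) = 15 + 4 \left(N O + O\right) = 15 + 4 \left(O + N O\right) = 15 + \left(4 O + 4 N O\right) = 15 + 4 O + 4 N O$)
$187 q{\left(\frac{2}{6} + \frac{2}{-1},8 \right)} = 187 \left(15 + 4 \left(\frac{2}{6} + \frac{2}{-1}\right) + 4 \cdot 8 \left(\frac{2}{6} + \frac{2}{-1}\right)\right) = 187 \left(15 + 4 \left(2 \cdot \frac{1}{6} + 2 \left(-1\right)\right) + 4 \cdot 8 \left(2 \cdot \frac{1}{6} + 2 \left(-1\right)\right)\right) = 187 \left(15 + 4 \left(\frac{1}{3} - 2\right) + 4 \cdot 8 \left(\frac{1}{3} - 2\right)\right) = 187 \left(15 + 4 \left(- \frac{5}{3}\right) + 4 \cdot 8 \left(- \frac{5}{3}\right)\right) = 187 \left(15 - \frac{20}{3} - \frac{160}{3}\right) = 187 \left(-45\right) = -8415$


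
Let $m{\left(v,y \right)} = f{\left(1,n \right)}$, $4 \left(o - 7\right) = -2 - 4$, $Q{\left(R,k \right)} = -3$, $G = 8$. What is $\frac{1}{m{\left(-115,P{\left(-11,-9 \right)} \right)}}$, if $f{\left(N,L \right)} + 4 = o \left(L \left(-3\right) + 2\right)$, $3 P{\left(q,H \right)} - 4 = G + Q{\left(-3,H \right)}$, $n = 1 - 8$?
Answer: $\frac{2}{245} \approx 0.0081633$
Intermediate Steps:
$n = -7$ ($n = 1 - 8 = -7$)
$o = \frac{11}{2}$ ($o = 7 + \frac{-2 - 4}{4} = 7 + \frac{1}{4} \left(-6\right) = 7 - \frac{3}{2} = \frac{11}{2} \approx 5.5$)
$P{\left(q,H \right)} = 3$ ($P{\left(q,H \right)} = \frac{4}{3} + \frac{8 - 3}{3} = \frac{4}{3} + \frac{1}{3} \cdot 5 = \frac{4}{3} + \frac{5}{3} = 3$)
$f{\left(N,L \right)} = 7 - \frac{33 L}{2}$ ($f{\left(N,L \right)} = -4 + \frac{11 \left(L \left(-3\right) + 2\right)}{2} = -4 + \frac{11 \left(- 3 L + 2\right)}{2} = -4 + \frac{11 \left(2 - 3 L\right)}{2} = -4 - \left(-11 + \frac{33 L}{2}\right) = 7 - \frac{33 L}{2}$)
$m{\left(v,y \right)} = \frac{245}{2}$ ($m{\left(v,y \right)} = 7 - - \frac{231}{2} = 7 + \frac{231}{2} = \frac{245}{2}$)
$\frac{1}{m{\left(-115,P{\left(-11,-9 \right)} \right)}} = \frac{1}{\frac{245}{2}} = \frac{2}{245}$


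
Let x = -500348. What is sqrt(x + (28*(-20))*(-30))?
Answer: 2*I*sqrt(120887) ≈ 695.38*I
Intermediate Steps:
sqrt(x + (28*(-20))*(-30)) = sqrt(-500348 + (28*(-20))*(-30)) = sqrt(-500348 - 560*(-30)) = sqrt(-500348 + 16800) = sqrt(-483548) = 2*I*sqrt(120887)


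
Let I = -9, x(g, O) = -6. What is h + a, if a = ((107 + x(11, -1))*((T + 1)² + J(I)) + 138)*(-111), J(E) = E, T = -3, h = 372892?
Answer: 413629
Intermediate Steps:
a = 40737 (a = ((107 - 6)*((-3 + 1)² - 9) + 138)*(-111) = (101*((-2)² - 9) + 138)*(-111) = (101*(4 - 9) + 138)*(-111) = (101*(-5) + 138)*(-111) = (-505 + 138)*(-111) = -367*(-111) = 40737)
h + a = 372892 + 40737 = 413629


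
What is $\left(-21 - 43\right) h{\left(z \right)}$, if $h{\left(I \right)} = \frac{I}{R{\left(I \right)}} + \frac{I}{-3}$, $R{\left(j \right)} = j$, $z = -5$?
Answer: $- \frac{512}{3} \approx -170.67$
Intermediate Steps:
$h{\left(I \right)} = 1 - \frac{I}{3}$ ($h{\left(I \right)} = \frac{I}{I} + \frac{I}{-3} = 1 + I \left(- \frac{1}{3}\right) = 1 - \frac{I}{3}$)
$\left(-21 - 43\right) h{\left(z \right)} = \left(-21 - 43\right) \left(1 - - \frac{5}{3}\right) = - 64 \left(1 + \frac{5}{3}\right) = \left(-64\right) \frac{8}{3} = - \frac{512}{3}$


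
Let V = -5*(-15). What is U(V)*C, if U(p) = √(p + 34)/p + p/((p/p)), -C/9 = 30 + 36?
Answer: -44550 - 198*√109/25 ≈ -44633.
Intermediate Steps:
C = -594 (C = -9*(30 + 36) = -9*66 = -594)
V = 75
U(p) = p + √(34 + p)/p (U(p) = √(34 + p)/p + p/1 = √(34 + p)/p + p*1 = √(34 + p)/p + p = p + √(34 + p)/p)
U(V)*C = (75 + √(34 + 75)/75)*(-594) = (75 + √109/75)*(-594) = -44550 - 198*√109/25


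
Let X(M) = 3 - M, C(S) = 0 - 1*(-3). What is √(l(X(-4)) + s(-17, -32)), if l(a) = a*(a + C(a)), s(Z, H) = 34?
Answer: 2*√26 ≈ 10.198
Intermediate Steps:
C(S) = 3 (C(S) = 0 + 3 = 3)
l(a) = a*(3 + a) (l(a) = a*(a + 3) = a*(3 + a))
√(l(X(-4)) + s(-17, -32)) = √((3 - 1*(-4))*(3 + (3 - 1*(-4))) + 34) = √((3 + 4)*(3 + (3 + 4)) + 34) = √(7*(3 + 7) + 34) = √(7*10 + 34) = √(70 + 34) = √104 = 2*√26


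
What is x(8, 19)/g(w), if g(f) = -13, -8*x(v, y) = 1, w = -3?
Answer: 1/104 ≈ 0.0096154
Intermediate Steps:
x(v, y) = -⅛ (x(v, y) = -⅛*1 = -⅛)
x(8, 19)/g(w) = -⅛/(-13) = -⅛*(-1/13) = 1/104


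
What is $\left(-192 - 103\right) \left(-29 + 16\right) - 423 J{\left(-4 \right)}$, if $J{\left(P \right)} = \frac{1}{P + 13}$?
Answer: $3788$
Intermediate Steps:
$J{\left(P \right)} = \frac{1}{13 + P}$
$\left(-192 - 103\right) \left(-29 + 16\right) - 423 J{\left(-4 \right)} = \left(-192 - 103\right) \left(-29 + 16\right) - \frac{423}{13 - 4} = \left(-192 + \left(-125 + 22\right)\right) \left(-13\right) - \frac{423}{9} = \left(-192 - 103\right) \left(-13\right) - 47 = \left(-295\right) \left(-13\right) - 47 = 3835 - 47 = 3788$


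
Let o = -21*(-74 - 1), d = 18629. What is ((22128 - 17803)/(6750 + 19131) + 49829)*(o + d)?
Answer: 26055657729496/25881 ≈ 1.0067e+9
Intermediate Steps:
o = 1575 (o = -21*(-75) = 1575)
((22128 - 17803)/(6750 + 19131) + 49829)*(o + d) = ((22128 - 17803)/(6750 + 19131) + 49829)*(1575 + 18629) = (4325/25881 + 49829)*20204 = (1289628674/25881)*20204 = 26055657729496/25881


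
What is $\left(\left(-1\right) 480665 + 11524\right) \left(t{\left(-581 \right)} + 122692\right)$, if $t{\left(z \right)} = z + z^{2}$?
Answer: $-215650981752$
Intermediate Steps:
$\left(\left(-1\right) 480665 + 11524\right) \left(t{\left(-581 \right)} + 122692\right) = \left(\left(-1\right) 480665 + 11524\right) \left(- 581 \left(1 - 581\right) + 122692\right) = \left(-480665 + 11524\right) \left(\left(-581\right) \left(-580\right) + 122692\right) = - 469141 \left(336980 + 122692\right) = \left(-469141\right) 459672 = -215650981752$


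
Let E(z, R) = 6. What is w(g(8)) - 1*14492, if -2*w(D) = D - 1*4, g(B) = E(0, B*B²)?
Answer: -14493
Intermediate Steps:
g(B) = 6
w(D) = 2 - D/2 (w(D) = -(D - 1*4)/2 = -(D - 4)/2 = -(-4 + D)/2 = 2 - D/2)
w(g(8)) - 1*14492 = (2 - ½*6) - 1*14492 = (2 - 3) - 14492 = -1 - 14492 = -14493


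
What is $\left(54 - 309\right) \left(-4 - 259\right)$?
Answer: $67065$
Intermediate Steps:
$\left(54 - 309\right) \left(-4 - 259\right) = \left(-255\right) \left(-263\right) = 67065$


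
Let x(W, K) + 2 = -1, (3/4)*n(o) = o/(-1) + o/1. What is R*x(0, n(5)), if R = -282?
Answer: 846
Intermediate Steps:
n(o) = 0 (n(o) = 4*(o/(-1) + o/1)/3 = 4*(o*(-1) + o*1)/3 = 4*(-o + o)/3 = (4/3)*0 = 0)
x(W, K) = -3 (x(W, K) = -2 - 1 = -3)
R*x(0, n(5)) = -282*(-3) = 846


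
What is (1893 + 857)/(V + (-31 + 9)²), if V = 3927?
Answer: 250/401 ≈ 0.62344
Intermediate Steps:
(1893 + 857)/(V + (-31 + 9)²) = (1893 + 857)/(3927 + (-31 + 9)²) = 2750/(3927 + (-22)²) = 2750/(3927 + 484) = 2750/4411 = 2750*(1/4411) = 250/401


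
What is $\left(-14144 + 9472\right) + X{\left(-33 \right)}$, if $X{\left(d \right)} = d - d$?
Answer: $-4672$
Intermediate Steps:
$X{\left(d \right)} = 0$
$\left(-14144 + 9472\right) + X{\left(-33 \right)} = \left(-14144 + 9472\right) + 0 = -4672 + 0 = -4672$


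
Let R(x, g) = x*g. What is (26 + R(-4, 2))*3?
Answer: 54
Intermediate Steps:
R(x, g) = g*x
(26 + R(-4, 2))*3 = (26 + 2*(-4))*3 = (26 - 8)*3 = 18*3 = 54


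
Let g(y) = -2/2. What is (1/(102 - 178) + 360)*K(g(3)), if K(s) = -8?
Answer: -54718/19 ≈ -2879.9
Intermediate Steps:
g(y) = -1 (g(y) = -2*1/2 = -1)
(1/(102 - 178) + 360)*K(g(3)) = (1/(102 - 178) + 360)*(-8) = (1/(-76) + 360)*(-8) = (-1/76 + 360)*(-8) = (27359/76)*(-8) = -54718/19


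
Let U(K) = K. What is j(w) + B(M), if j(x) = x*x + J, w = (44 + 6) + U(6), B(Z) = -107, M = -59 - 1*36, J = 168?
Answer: 3197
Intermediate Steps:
M = -95 (M = -59 - 36 = -95)
w = 56 (w = (44 + 6) + 6 = 50 + 6 = 56)
j(x) = 168 + x**2 (j(x) = x*x + 168 = x**2 + 168 = 168 + x**2)
j(w) + B(M) = (168 + 56**2) - 107 = (168 + 3136) - 107 = 3304 - 107 = 3197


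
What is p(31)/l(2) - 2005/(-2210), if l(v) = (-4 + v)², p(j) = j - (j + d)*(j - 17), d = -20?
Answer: -26381/884 ≈ -29.843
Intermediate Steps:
p(j) = j - (-20 + j)*(-17 + j) (p(j) = j - (j - 20)*(j - 17) = j - (-20 + j)*(-17 + j))
p(31)/l(2) - 2005/(-2210) = (-340 - 1*31² + 38*31)/((-4 + 2)²) - 2005/(-2210) = (-340 - 1*961 + 1178)/((-2)²) - 2005*(-1/2210) = (-340 - 961 + 1178)/4 + 401/442 = -123*¼ + 401/442 = -123/4 + 401/442 = -26381/884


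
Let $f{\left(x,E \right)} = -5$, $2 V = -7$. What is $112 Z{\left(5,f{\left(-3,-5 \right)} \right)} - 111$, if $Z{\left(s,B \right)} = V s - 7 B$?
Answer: $1849$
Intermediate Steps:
$V = - \frac{7}{2}$ ($V = \frac{1}{2} \left(-7\right) = - \frac{7}{2} \approx -3.5$)
$Z{\left(s,B \right)} = - 7 B - \frac{7 s}{2}$ ($Z{\left(s,B \right)} = - \frac{7 s}{2} - 7 B = - 7 B - \frac{7 s}{2}$)
$112 Z{\left(5,f{\left(-3,-5 \right)} \right)} - 111 = 112 \left(\left(-7\right) \left(-5\right) - \frac{35}{2}\right) - 111 = 112 \left(35 - \frac{35}{2}\right) - 111 = 112 \cdot \frac{35}{2} - 111 = 1960 - 111 = 1849$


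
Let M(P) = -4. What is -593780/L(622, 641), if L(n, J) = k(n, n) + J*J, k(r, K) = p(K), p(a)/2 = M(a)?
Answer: -593780/410873 ≈ -1.4452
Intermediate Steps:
p(a) = -8 (p(a) = 2*(-4) = -8)
k(r, K) = -8
L(n, J) = -8 + J**2 (L(n, J) = -8 + J*J = -8 + J**2)
-593780/L(622, 641) = -593780/(-8 + 641**2) = -593780/(-8 + 410881) = -593780/410873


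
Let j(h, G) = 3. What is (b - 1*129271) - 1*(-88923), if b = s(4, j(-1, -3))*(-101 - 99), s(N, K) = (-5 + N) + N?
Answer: -40948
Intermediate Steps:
s(N, K) = -5 + 2*N
b = -600 (b = (-5 + 2*4)*(-101 - 99) = (-5 + 8)*(-200) = 3*(-200) = -600)
(b - 1*129271) - 1*(-88923) = (-600 - 1*129271) - 1*(-88923) = (-600 - 129271) + 88923 = -129871 + 88923 = -40948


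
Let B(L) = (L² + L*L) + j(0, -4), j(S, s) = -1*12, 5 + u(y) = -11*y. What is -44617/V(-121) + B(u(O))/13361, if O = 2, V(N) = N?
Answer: 596302703/1616681 ≈ 368.84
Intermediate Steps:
u(y) = -5 - 11*y
j(S, s) = -12
B(L) = -12 + 2*L² (B(L) = (L² + L*L) - 12 = (L² + L²) - 12 = 2*L² - 12 = -12 + 2*L²)
-44617/V(-121) + B(u(O))/13361 = -44617/(-121) + (-12 + 2*(-5 - 11*2)²)/13361 = -44617*(-1/121) + (-12 + 2*(-5 - 22)²)*(1/13361) = 44617/121 + (-12 + 2*(-27)²)*(1/13361) = 44617/121 + (-12 + 2*729)*(1/13361) = 44617/121 + (-12 + 1458)*(1/13361) = 44617/121 + 1446*(1/13361) = 44617/121 + 1446/13361 = 596302703/1616681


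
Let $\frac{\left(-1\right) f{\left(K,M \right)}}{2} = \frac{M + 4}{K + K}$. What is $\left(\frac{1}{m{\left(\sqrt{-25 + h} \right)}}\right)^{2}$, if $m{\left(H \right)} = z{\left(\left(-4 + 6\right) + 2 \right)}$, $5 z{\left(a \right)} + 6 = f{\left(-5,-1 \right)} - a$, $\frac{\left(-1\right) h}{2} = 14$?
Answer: $\frac{625}{2209} \approx 0.28293$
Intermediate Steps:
$h = -28$ ($h = \left(-2\right) 14 = -28$)
$f{\left(K,M \right)} = - \frac{4 + M}{K}$ ($f{\left(K,M \right)} = - 2 \frac{M + 4}{K + K} = - 2 \frac{4 + M}{2 K} = - \frac{4 + M}{K}$)
$z{\left(a \right)} = - \frac{27}{25} - \frac{a}{5}$ ($z{\left(a \right)} = - \frac{6}{5} + \frac{\frac{-4 - -1}{-5} - a}{5} = - \frac{6}{5} + \frac{- \frac{-4 + 1}{5} - a}{5} = - \frac{6}{5} + \frac{\left(- \frac{1}{5}\right) \left(-3\right) - a}{5} = - \frac{6}{5} + \frac{\frac{3}{5} - a}{5} = - \frac{6}{5} - \left(- \frac{3}{25} + \frac{a}{5}\right) = - \frac{27}{25} - \frac{a}{5}$)
$m{\left(H \right)} = - \frac{47}{25}$ ($m{\left(H \right)} = - \frac{27}{25} - \frac{\left(-4 + 6\right) + 2}{5} = - \frac{27}{25} - \frac{2 + 2}{5} = - \frac{27}{25} - \frac{4}{5} = - \frac{47}{25}$)
$\left(\frac{1}{m{\left(\sqrt{-25 + h} \right)}}\right)^{2} = \left(\frac{1}{- \frac{47}{25}}\right)^{2} = \left(- \frac{25}{47}\right)^{2} = \frac{625}{2209}$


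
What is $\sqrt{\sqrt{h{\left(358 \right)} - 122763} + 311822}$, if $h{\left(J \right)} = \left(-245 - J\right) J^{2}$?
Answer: $\sqrt{311822 + i \sqrt{77405655}} \approx 558.47 + 7.877 i$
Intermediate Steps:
$h{\left(J \right)} = J^{2} \left(-245 - J\right)$
$\sqrt{\sqrt{h{\left(358 \right)} - 122763} + 311822} = \sqrt{\sqrt{358^{2} \left(-245 - 358\right) - 122763} + 311822} = \sqrt{\sqrt{128164 \left(-245 - 358\right) - 122763} + 311822} = \sqrt{\sqrt{128164 \left(-603\right) - 122763} + 311822} = \sqrt{\sqrt{-77282892 - 122763} + 311822} = \sqrt{\sqrt{-77405655} + 311822} = \sqrt{i \sqrt{77405655} + 311822} = \sqrt{311822 + i \sqrt{77405655}}$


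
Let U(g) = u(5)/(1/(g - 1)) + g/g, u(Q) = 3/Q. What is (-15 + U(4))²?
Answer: 3721/25 ≈ 148.84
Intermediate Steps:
U(g) = ⅖ + 3*g/5 (U(g) = (3/5)/(1/(g - 1)) + g/g = (3*(⅕))/(1/(-1 + g)) + 1 = 3*(-1 + g)/5 + 1 = (-⅗ + 3*g/5) + 1 = ⅖ + 3*g/5)
(-15 + U(4))² = (-15 + (⅖ + (⅗)*4))² = (-15 + (⅖ + 12/5))² = (-15 + 14/5)² = (-61/5)² = 3721/25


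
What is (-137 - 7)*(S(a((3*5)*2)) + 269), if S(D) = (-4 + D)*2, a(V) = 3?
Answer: -38448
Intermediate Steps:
S(D) = -8 + 2*D
(-137 - 7)*(S(a((3*5)*2)) + 269) = (-137 - 7)*((-8 + 2*3) + 269) = -144*((-8 + 6) + 269) = -144*(-2 + 269) = -144*267 = -38448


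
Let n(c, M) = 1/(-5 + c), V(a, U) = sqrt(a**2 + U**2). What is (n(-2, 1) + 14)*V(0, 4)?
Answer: 388/7 ≈ 55.429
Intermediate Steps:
V(a, U) = sqrt(U**2 + a**2)
(n(-2, 1) + 14)*V(0, 4) = (1/(-5 - 2) + 14)*sqrt(4**2 + 0**2) = (1/(-7) + 14)*sqrt(16 + 0) = (-1/7 + 14)*sqrt(16) = (97/7)*4 = 388/7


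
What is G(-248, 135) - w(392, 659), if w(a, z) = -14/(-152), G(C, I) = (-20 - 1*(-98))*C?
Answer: -1470151/76 ≈ -19344.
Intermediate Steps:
G(C, I) = 78*C (G(C, I) = (-20 + 98)*C = 78*C)
w(a, z) = 7/76 (w(a, z) = -14*(-1/152) = 7/76)
G(-248, 135) - w(392, 659) = 78*(-248) - 1*7/76 = -19344 - 7/76 = -1470151/76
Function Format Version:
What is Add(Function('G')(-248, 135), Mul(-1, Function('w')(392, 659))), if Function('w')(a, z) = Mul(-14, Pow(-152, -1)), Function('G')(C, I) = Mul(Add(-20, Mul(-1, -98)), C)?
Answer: Rational(-1470151, 76) ≈ -19344.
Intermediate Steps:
Function('G')(C, I) = Mul(78, C) (Function('G')(C, I) = Mul(Add(-20, 98), C) = Mul(78, C))
Function('w')(a, z) = Rational(7, 76) (Function('w')(a, z) = Mul(-14, Rational(-1, 152)) = Rational(7, 76))
Add(Function('G')(-248, 135), Mul(-1, Function('w')(392, 659))) = Add(Mul(78, -248), Mul(-1, Rational(7, 76))) = Add(-19344, Rational(-7, 76)) = Rational(-1470151, 76)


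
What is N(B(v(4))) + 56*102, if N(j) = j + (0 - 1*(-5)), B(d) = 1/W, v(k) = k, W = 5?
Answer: 28586/5 ≈ 5717.2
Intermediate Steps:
B(d) = 1/5
N(j) = 5 + j (N(j) = j + (0 + 5) = j + 5 = 5 + j)
N(B(v(4))) + 56*102 = (5 + 1/5) + 56*102 = 26/5 + 5712 = 28586/5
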